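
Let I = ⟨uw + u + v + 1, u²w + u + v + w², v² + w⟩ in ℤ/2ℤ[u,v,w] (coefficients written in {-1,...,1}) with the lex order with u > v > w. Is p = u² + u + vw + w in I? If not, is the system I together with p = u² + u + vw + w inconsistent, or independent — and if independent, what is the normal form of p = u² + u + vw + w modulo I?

u² + u + vw + w is independent of I; its normal form modulo I is w⁵ + 1.

First compute the reduced Gröbner basis of I by Buchberger's algorithm.
f_1 = uw + u + v + 1, LT = uw.
f_2 = u²w + u + v + w², LT = u²w.
f_3 = v² + w, LT = v².

S(f_1,f_2): lcm = u²w. S = u² + uv + v + w².
  leading term u²: no divisor's leading term divides it; move u² to the remainder.
  leading term uv: no divisor's leading term divides it; move uv to the remainder.
  leading term v: no divisor's leading term divides it; move v to the remainder.
  leading term w²: no divisor's leading term divides it; move w² to the remainder.
  remainder u² + uv + v + w² ≠ 0; add h_4 = u² + uv + v + w² to the basis.

S(f_1,h_4): lcm = u²w. S = u² + uvw + uv + u + vw + w³.
  leading term u²: subtract (1)·h_4 from u² + uvw + uv + u + vw + w³ → uvw + u + vw + v + w³ + w²
  leading term uvw: subtract (v)·f_1 from uvw + u + vw + v + w³ + w² → uv + u + v² + vw + w³ + w²
  leading term uv: no divisor's leading term divides it; move uv to the remainder.
  leading term u: no divisor's leading term divides it; move u to the remainder.
  leading term v²: subtract (1)·f_3 from v² + vw + w³ + w² → vw + w³ + w² + w
  leading term vw: no divisor's leading term divides it; move vw to the remainder.
  leading term w³: no divisor's leading term divides it; move w³ to the remainder.
  leading term w²: no divisor's leading term divides it; move w² to the remainder.
  leading term w: no divisor's leading term divides it; move w to the remainder.
  remainder uv + u + vw + w³ + w² + w ≠ 0; add h_5 = uv + u + vw + w³ + w² + w to the basis.

S(f_1,h_5): lcm = uvw. S = uv + uw + v² + vw² + v + w⁴ + w³ + w².
  leading term uv: subtract (1)·h_5 from uv + uw + v² + vw² + v + w⁴ + w³ + w² → uw + u + v² + vw² + vw + v + w⁴ + w
  leading term uw: subtract (1)·f_1 from uw + u + v² + vw² + vw + v + w⁴ + w → v² + vw² + vw + w⁴ + w + 1
  leading term v²: subtract (1)·f_3 from v² + vw² + vw + w⁴ + w + 1 → vw² + vw + w⁴ + 1
  leading term vw²: no divisor's leading term divides it; move vw² to the remainder.
  leading term vw: no divisor's leading term divides it; move vw to the remainder.
  leading term w⁴: no divisor's leading term divides it; move w⁴ to the remainder.
  leading term 1: no divisor's leading term divides it; move 1 to the remainder.
  remainder vw² + vw + w⁴ + 1 ≠ 0; add h_6 = vw² + vw + w⁴ + 1 to the basis.

S(f_2,h_5): lcm = u²vw. S = u²w + uvw² + uv + uw⁴ + uw³ + uw² + v² + vw².
  leading term u²w: subtract (u)·f_1 from u²w + uvw² + uv + uw⁴ + uw³ + uw² + v² + vw² → u² + uvw² + uw⁴ + uw³ + uw² + u + v² + vw²
  leading term u²: subtract (1)·h_4 from u² + uvw² + uw⁴ + uw³ + uw² + u + v² + vw² → uvw² + uv + uw⁴ + uw³ + uw² + u + v² + vw² + v + w²
  leading term uvw²: subtract (vw)·f_1 from uvw² + uv + uw⁴ + uw³ + uw² + u + v² + vw² + v + w² → uvw + uv + uw⁴ + uw³ + uw² + u + v²w + v² + vw² + vw + v + w²
  leading term uvw: subtract (v)·f_1 from uvw + uv + uw⁴ + uw³ + uw² + u + v²w + v² + vw² + vw + v + w² → uw⁴ + uw³ + uw² + u + v²w + vw² + vw + w²
  leading term uw⁴: subtract (w³)·f_1 from uw⁴ + uw³ + uw² + u + v²w + vw² + vw + w² → uw² + u + v²w + vw³ + vw² + vw + w³ + w²
  leading term uw²: subtract (w)·f_1 from uw² + u + v²w + vw³ + vw² + vw + w³ + w² → uw + u + v²w + vw³ + vw² + w³ + w² + w
  leading term uw: subtract (1)·f_1 from uw + u + v²w + vw³ + vw² + w³ + w² + w → v²w + vw³ + vw² + v + w³ + w² + w + 1
  leading term v²w: subtract (w)·f_3 from v²w + vw³ + vw² + v + w³ + w² + w + 1 → vw³ + vw² + v + w³ + w + 1
  leading term vw³: subtract (w)·h_6 from vw³ + vw² + v + w³ + w + 1 → v + w⁵ + w³ + 1
  leading term v: no divisor's leading term divides it; move v to the remainder.
  leading term w⁵: no divisor's leading term divides it; move w⁵ to the remainder.
  leading term w³: no divisor's leading term divides it; move w³ to the remainder.
  leading term 1: no divisor's leading term divides it; move 1 to the remainder.
  remainder v + w⁵ + w³ + 1 ≠ 0; add h_7 = v + w⁵ + w³ + 1 to the basis.

S(f_3,h_7): lcm = v². S = vw⁵ + vw³ + v + w.
  leading term vw⁵: subtract (w³)·h_6 from vw⁵ + vw³ + v + w → vw⁴ + vw³ + v + w⁷ + w³ + w
  leading term vw⁴: subtract (w²)·h_6 from vw⁴ + vw³ + v + w⁷ + w³ + w → v + w⁷ + w⁶ + w³ + w² + w
  leading term v: subtract (1)·h_7 from v + w⁷ + w⁶ + w³ + w² + w → w⁷ + w⁶ + w⁵ + w² + w + 1
  leading term w⁷: no divisor's leading term divides it; move w⁷ to the remainder.
  leading term w⁶: no divisor's leading term divides it; move w⁶ to the remainder.
  leading term w⁵: no divisor's leading term divides it; move w⁵ to the remainder.
  leading term w²: no divisor's leading term divides it; move w² to the remainder.
  leading term w: no divisor's leading term divides it; move w to the remainder.
  leading term 1: no divisor's leading term divides it; move 1 to the remainder.
  remainder w⁷ + w⁶ + w⁵ + w² + w + 1 ≠ 0; add h_8 = w⁷ + w⁶ + w⁵ + w² + w + 1 to the basis.

The other S-polynomials (S(f_1,f_3), S(f_2,f_3), S(f_2,h_4), S(f_3,h_4), S(f_3,h_5), S(h_4,h_5), S(f_1,h_6), S(f_2,h_6), S(f_3,h_6), S(h_4,h_6), S(h_5,h_6), S(f_1,h_7), S(f_2,h_7), S(h_4,h_7), S(h_5,h_7), S(h_6,h_7), S(f_1,h_8), S(f_2,h_8), S(f_3,h_8), S(h_4,h_8), S(h_5,h_8), S(h_6,h_8), S(h_7,h_8)) all reduce to 0 modulo the current basis, so we have a Gröbner basis.
Inter-reduce: drop elements whose leading term is divisible by another's, tail-reduce, and make monic.
Reduced Gröbner basis: {u² + u + w⁶ + w⁵ + w⁴ + 1, uw + u + w⁵ + w³, v + w⁵ + w³ + 1, w⁷ + w⁶ + w⁵ + w² + w + 1}.
Label its elements g_1 = u² + u + w⁶ + w⁵ + w⁴ + 1, g_2 = uw + u + w⁵ + w³, g_3 = v + w⁵ + w³ + 1, g_4 = w⁷ + w⁶ + w⁵ + w² + w + 1.

Reduce p = u² + u + vw + w modulo G:
  leading term u²: subtract (1)·g_1 from u² + u + vw + w → vw + w⁶ + w⁵ + w⁴ + w + 1
  leading term vw: subtract (w)·g_3 from vw + w⁶ + w⁵ + w⁴ + w + 1 → w⁵ + 1
  leading term w⁵: no divisor's leading term divides it; move w⁵ to the remainder.
  leading term 1: no divisor's leading term divides it; move 1 to the remainder.
  normal form = w⁵ + 1.
The normal form is nonzero, so p ∉ I. Since p minus its normal form lies in I, I + (p) = I + (r) where r = w⁵ + 1; decide whether this ideal is the whole ring.
Run Buchberger on G together with r (pairs among the g_i already reduce to 0 since G is a Gröbner basis):
g_1 = u² + u + w⁶ + w⁵ + w⁴ + 1, LT = u².
g_2 = uw + u + w⁵ + w³, LT = uw.
g_3 = v + w⁵ + w³ + 1, LT = v.
g_4 = w⁷ + w⁶ + w⁵ + w² + w + 1, LT = w⁷.
r = w⁵ + 1, LT = w⁵.

The S-polynomials (S(g_1,g_2), S(g_1,g_3), S(g_1,g_4), S(g_1,r), S(g_2,g_3), S(g_2,g_4), S(g_2,r), S(g_3,g_4), S(g_3,r), S(g_4,r)) all reduce to 0 modulo the current basis, so we have a Gröbner basis.
Inter-reduce: drop elements whose leading term is divisible by another's, tail-reduce, and make monic.
Reduced Gröbner basis: {u² + u + w⁴ + w, uw + u + w³ + 1, v + w³, w⁵ + 1}.
The reduced Gröbner basis of I + (p) is {u² + u + w⁴ + w, uw + u + w³ + 1, v + w³, w⁵ + 1} ≠ {1}, a proper ideal, so the enlarged system stays consistent: p is independent of I, with normal form w⁵ + 1.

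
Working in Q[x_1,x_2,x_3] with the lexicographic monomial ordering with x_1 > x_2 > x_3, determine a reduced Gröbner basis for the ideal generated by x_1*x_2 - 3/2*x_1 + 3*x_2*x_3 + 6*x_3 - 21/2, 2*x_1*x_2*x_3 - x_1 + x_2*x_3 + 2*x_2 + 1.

f_1 = x_1*x_2 - 3/2*x_1 + 3*x_2*x_3 + 6*x_3 - 21/2, LT = x_1*x_2.
f_2 = 2*x_1*x_2*x_3 - x_1 + x_2*x_3 + 2*x_2 + 1, LT = x_1*x_2*x_3.

S(f_1,f_2): lcm = x_1*x_2*x_3. S = -3/2*x_1*x_3 + 1/2*x_1 + 3*x_2*x_3**2 - 1/2*x_2*x_3 - x_2 + 6*x_3**2 - 21/2*x_3 - 1/2.
  leading term x_1*x_3: no divisor's leading term divides it; move -3/2*x_1*x_3 to the remainder.
  leading term x_1: no divisor's leading term divides it; move 1/2*x_1 to the remainder.
  leading term x_2*x_3**2: no divisor's leading term divides it; move 3*x_2*x_3**2 to the remainder.
  leading term x_2*x_3: no divisor's leading term divides it; move -1/2*x_2*x_3 to the remainder.
  leading term x_2: no divisor's leading term divides it; move -x_2 to the remainder.
  leading term x_3**2: no divisor's leading term divides it; move 6*x_3**2 to the remainder.
  leading term x_3: no divisor's leading term divides it; move -21/2*x_3 to the remainder.
  leading term 1: no divisor's leading term divides it; move -1/2 to the remainder.
  remainder -3/2*x_1*x_3 + 1/2*x_1 + 3*x_2*x_3**2 - 1/2*x_2*x_3 - x_2 + 6*x_3**2 - 21/2*x_3 - 1/2 ≠ 0; add g_3 = -3/2*x_1*x_3 + 1/2*x_1 + 3*x_2*x_3**2 - 1/2*x_2*x_3 - x_2 + 6*x_3**2 - 21/2*x_3 - 1/2 to the basis.

S(f_1,g_3): lcm = x_1*x_2*x_3. S = 1/3*x_1*x_2 - 3/2*x_1*x_3 + 2*x_2**2*x_3**2 - 1/3*x_2**2*x_3 - 2/3*x_2**2 + 7*x_2*x_3**2 - 7*x_2*x_3 - 1/3*x_2 + 6*x_3**2 - 21/2*x_3.
  leading term x_1*x_2: subtract (1/3)·f_1 from 1/3*x_1*x_2 - 3/2*x_1*x_3 + 2*x_2**2*x_3**2 - 1/3*x_2**2*x_3 - 2/3*x_2**2 + 7*x_2*x_3**2 - 7*x_2*x_3 - 1/3*x_2 + 6*x_3**2 - 21/2*x_3 → -3/2*x_1*x_3 + 1/2*x_1 + 2*x_2**2*x_3**2 - 1/3*x_2**2*x_3 - 2/3*x_2**2 + 7*x_2*x_3**2 - 8*x_2*x_3 - 1/3*x_2 + 6*x_3**2 - 25/2*x_3 + 7/2
  leading term x_1*x_3: subtract (1)·g_3 from -3/2*x_1*x_3 + 1/2*x_1 + 2*x_2**2*x_3**2 - 1/3*x_2**2*x_3 - 2/3*x_2**2 + 7*x_2*x_3**2 - 8*x_2*x_3 - 1/3*x_2 + 6*x_3**2 - 25/2*x_3 + 7/2 → 2*x_2**2*x_3**2 - 1/3*x_2**2*x_3 - 2/3*x_2**2 + 4*x_2*x_3**2 - 15/2*x_2*x_3 + 2/3*x_2 - 2*x_3 + 4
  leading term x_2**2*x_3**2: no divisor's leading term divides it; move 2*x_2**2*x_3**2 to the remainder.
  leading term x_2**2*x_3: no divisor's leading term divides it; move -1/3*x_2**2*x_3 to the remainder.
  leading term x_2**2: no divisor's leading term divides it; move -2/3*x_2**2 to the remainder.
  leading term x_2*x_3**2: no divisor's leading term divides it; move 4*x_2*x_3**2 to the remainder.
  leading term x_2*x_3: no divisor's leading term divides it; move -15/2*x_2*x_3 to the remainder.
  leading term x_2: no divisor's leading term divides it; move 2/3*x_2 to the remainder.
  leading term x_3: no divisor's leading term divides it; move -2*x_3 to the remainder.
  leading term 1: no divisor's leading term divides it; move 4 to the remainder.
  remainder 2*x_2**2*x_3**2 - 1/3*x_2**2*x_3 - 2/3*x_2**2 + 4*x_2*x_3**2 - 15/2*x_2*x_3 + 2/3*x_2 - 2*x_3 + 4 ≠ 0; add g_4 = 2*x_2**2*x_3**2 - 1/3*x_2**2*x_3 - 2/3*x_2**2 + 4*x_2*x_3**2 - 15/2*x_2*x_3 + 2/3*x_2 - 2*x_3 + 4 to the basis.

The other S-polynomials (S(f_2,g_3), S(f_1,g_4), S(f_2,g_4), S(g_3,g_4)) all reduce to 0 modulo the current basis, so we have a Gröbner basis.
Inter-reduce: drop elements whose leading term is divisible by another's, tail-reduce, and make monic.

G = {x_1*x_2 - 3/2*x_1 + 3*x_2*x_3 + 6*x_3 - 21/2, x_1*x_3 - 1/3*x_1 - 2*x_2*x_3**2 + 1/3*x_2*x_3 + 2/3*x_2 - 4*x_3**2 + 7*x_3 + 1/3, x_2**2*x_3**2 - 1/6*x_2**2*x_3 - 1/3*x_2**2 + 2*x_2*x_3**2 - 15/4*x_2*x_3 + 1/3*x_2 - x_3 + 2}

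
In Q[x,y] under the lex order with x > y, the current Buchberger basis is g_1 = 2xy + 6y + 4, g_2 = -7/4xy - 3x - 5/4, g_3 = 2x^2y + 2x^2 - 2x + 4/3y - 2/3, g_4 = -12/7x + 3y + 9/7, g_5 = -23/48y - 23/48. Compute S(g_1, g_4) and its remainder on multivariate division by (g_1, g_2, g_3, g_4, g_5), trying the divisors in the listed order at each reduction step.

lcm(LM(g_1), LM(g_4)) = xy.
S = (lcm/LT(g_1))·g_1 − (lcm/LT(g_4))·g_4 = 7/4y^2 + 15/4y + 2.
Reduce S modulo (g_1, g_2, g_3, g_4, g_5) in that order:
  leading term y^2: subtract (-84/23y)·g_5 from 7/4y^2 + 15/4y + 2 → 2y + 2
  leading term y: subtract (-96/23)·g_5 from 2y + 2 → 0
The remainder is 0, so this S-polynomial contributes no new basis element.

S(g_1, g_4) = 7/4y^2 + 15/4y + 2; remainder on division = 0.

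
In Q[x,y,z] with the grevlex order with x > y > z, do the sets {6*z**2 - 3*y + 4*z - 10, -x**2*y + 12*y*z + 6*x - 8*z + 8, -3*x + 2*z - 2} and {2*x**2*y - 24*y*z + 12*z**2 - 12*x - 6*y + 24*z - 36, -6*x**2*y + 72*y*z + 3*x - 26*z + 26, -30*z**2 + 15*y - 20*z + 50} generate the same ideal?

Since reduced Gröbner bases are canonical representatives of ideals under a given ordering, it suffices to compute and compare them.
Buchberger on the first generating set:
f_1 = 6*z**2 - 3*y + 4*z - 10, LT = z**2.
f_2 = -x**2*y + 12*y*z + 6*x - 8*z + 8, LT = x**2*y.
f_3 = -3*x + 2*z - 2, LT = x.

S(f_2,f_3): lcm = x**2*y. S = 2/3*x*y*z - 2/3*x*y - 12*y*z - 6*x + 8*z - 8.
  reduce S modulo (f_1, f_2, f_3):
  remainder 2/9*y**2 - 356/27*y*z + 32/27*y + 4*z - 4 ≠ 0; add g_4 = 2/9*y**2 - 356/27*y*z + 32/27*y + 4*z - 4 to the basis.

The other S-polynomials (S(f_1,f_2), S(f_1,f_3), S(f_1,g_4), S(f_2,g_4), S(f_3,g_4)) all reduce to 0 modulo the current basis, so we have a Gröbner basis.
Inter-reduce: drop elements whose leading term is divisible by another's, tail-reduce, and make monic.
Reduced Gröbner basis: {y**2 - 178/3*y*z + 16/3*y + 18*z - 18, z**2 - 1/2*y + 2/3*z - 5/3, x - 2/3*z + 2/3}.

Buchberger on the second generating set:
h_1 = 2*x**2*y - 24*y*z + 12*z**2 - 12*x - 6*y + 24*z - 36, LT = x**2*y.
h_2 = -6*x**2*y + 72*y*z + 3*x - 26*z + 26, LT = x**2*y.
h_3 = -30*z**2 + 15*y - 20*z + 50, LT = z**2.

S(h_1,h_2): lcm = x**2*y. S = 6*z**2 - 11/2*x - 3*y + 23/3*z - 41/3.
  reduce S modulo (h_1, h_2, h_3):
  remainder -11/2*x + 11/3*z - 11/3 ≠ 0; add k_4 = -11/2*x + 11/3*z - 11/3 to the basis.

S(h_1,k_4): lcm = x**2*y. S = 2/3*x*y*z - 2/3*x*y - 12*y*z + 6*z**2 - 6*x - 3*y + 12*z - 18.
  reduce S modulo (h_1, h_2, h_3, k_4):
  remainder 2/9*y**2 - 356/27*y*z + 32/27*y + 4*z - 4 ≠ 0; add k_5 = 2/9*y**2 - 356/27*y*z + 32/27*y + 4*z - 4 to the basis.

The other S-polynomials (S(h_1,h_3), S(h_2,h_3), S(h_2,k_4), S(h_3,k_4), S(h_1,k_5), S(h_2,k_5), S(h_3,k_5), S(k_4,k_5)) all reduce to 0 modulo the current basis, so we have a Gröbner basis.
Inter-reduce: drop elements whose leading term is divisible by another's, tail-reduce, and make monic.
Reduced Gröbner basis: {y**2 - 178/3*y*z + 16/3*y + 18*z - 18, z**2 - 1/2*y + 2/3*z - 5/3, x - 2/3*z + 2/3}.

The two bases agree; hence the ideals are identical.
The same test decides containment: I ⊆ J iff every generator of I reduces to 0 modulo a Gröbner basis of J.

Yes, the ideals are equal.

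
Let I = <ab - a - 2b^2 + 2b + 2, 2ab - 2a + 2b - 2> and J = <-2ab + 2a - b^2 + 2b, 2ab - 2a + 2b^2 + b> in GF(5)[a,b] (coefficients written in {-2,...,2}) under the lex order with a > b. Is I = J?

No, the ideals differ.

Equality of ideals is decidable: compute both reduced Gröbner bases (unique for the ordering) and check whether they agree.
Buchberger on the first generating set:
f_1 = ab - a - 2b^2 + 2b + 2, LT = ab.
f_2 = 2ab - 2a + 2b - 2, LT = ab.

S(f_1,f_2): lcm = ab. S = -2b^2 + b - 2.
  reduce S modulo (f_1, f_2):
  remainder -2b^2 + b - 2 ≠ 0; add g_3 = -2b^2 + b - 2 to the basis.

S(f_1,g_3): lcm = ab^2. S = 2ab - a - 2b^3 + 2b^2 + 2b.
  reduce S modulo (f_1, f_2, g_3):
  remainder a + 1 ≠ 0; add g_4 = a + 1 to the basis.

The other S-polynomials (S(f_2,g_3), S(f_1,g_4), S(f_2,g_4), S(g_3,g_4)) all reduce to 0 modulo the current basis, so we have a Gröbner basis.
Inter-reduce: drop elements whose leading term is divisible by another's, tail-reduce, and make monic.
Reduced Gröbner basis: {a + 1, b^2 + 2b + 1}.

Buchberger on the second generating set:
h_1 = -2ab + 2a - b^2 + 2b, LT = ab.
h_2 = 2ab - 2a + 2b^2 + b, LT = ab.

S(h_1,h_2): lcm = ab. S = 2b^2 + b.
  reduce S modulo (h_1, h_2):
  remainder 2b^2 + b ≠ 0; add k_3 = 2b^2 + b to the basis.

S(h_1,k_3): lcm = ab^2. S = ab - 2b^3 - b^2.
  reduce S modulo (h_1, h_2, k_3):
  remainder a ≠ 0; add k_4 = a to the basis.

The other S-polynomials (S(h_2,k_3), S(h_1,k_4), S(h_2,k_4), S(k_3,k_4)) all reduce to 0 modulo the current basis, so we have a Gröbner basis.
Inter-reduce: drop elements whose leading term is divisible by another's, tail-reduce, and make monic.
Reduced Gröbner basis: {a, b^2 - 2b}.

The bases are distinct; the ideals are different.
The choice of monomial ordering does not affect the verdict — as long as both bases are computed under the same ordering, their equality decides ideal equality.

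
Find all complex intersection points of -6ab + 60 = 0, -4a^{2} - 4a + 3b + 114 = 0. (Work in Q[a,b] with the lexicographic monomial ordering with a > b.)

{(5, 2), (-3 + sqrt(30)/2, -20 - 10*sqrt(30)/3), (-3 - sqrt(30)/2, -20 + 10*sqrt(30)/3)}

Compute a lex Gröbner basis by Buchberger's algorithm.
f_1 = -6ab + 60, LT = ab.
f_2 = -4a^{2} - 4a + 3b + 114, LT = a^{2}.

S(f_1,f_2): lcm = a^{2}b. S = -ab - 10a + \tfrac{3}{4}b^{2} + \tfrac{57}{2}b.
  reduce S modulo (f_1, f_2):
  remainder -10a + \tfrac{3}{4}b^{2} + \tfrac{57}{2}b - 10 ≠ 0; add h_3 = -10a + \tfrac{3}{4}b^{2} + \tfrac{57}{2}b - 10 to the basis.

S(f_1,h_3): lcm = ab. S = \tfrac{3}{40}b^{3} + \tfrac{57}{20}b^{2} - b - 10.
  reduce S modulo (f_1, f_2, h_3):
  remainder \tfrac{3}{40}b^{3} + \tfrac{57}{20}b^{2} - b - 10 ≠ 0; add h_4 = \tfrac{3}{40}b^{3} + \tfrac{57}{20}b^{2} - b - 10 to the basis.

The other S-polynomials (S(f_2,h_3), S(f_1,h_4), S(f_2,h_4), S(h_3,h_4)) all reduce to 0 modulo the current basis, so we have a Gröbner basis.
Inter-reduce: drop elements whose leading term is divisible by another's, tail-reduce, and make monic.
Reduced Gröbner basis: {a - \tfrac{3}{40}b^{2} - \tfrac{57}{20}b + 1, b^{3} + 38b^{2} - \tfrac{40}{3}b - \tfrac{400}{3}}.

Since the basis is lex-ordered, b^{3} + 38b^{2} - \tfrac{40}{3}b - \tfrac{400}{3} is univariate in b. Its roots are {2, -20 - 10*sqrt(30)/3, -20 + 10*sqrt(30)/3}. Back-substituting each root into the other basis elements fixes the other coordinates.
  b = 2: the earlier basis element becomes a - 5 = 0, giving a = 5 — point (5, 2).
  b = -20 - 10*sqrt(30)/3: the earlier basis element becomes a - sqrt(30)/2 + 3 = 0, giving a = -3 + sqrt(30)/2 — point (-3 + sqrt(30)/2, -20 - 10*sqrt(30)/3).
  b = -20 + 10*sqrt(30)/3: the earlier basis element becomes a + sqrt(30)/2 + 3 = 0, giving a = -3 - sqrt(30)/2 — point (-3 - sqrt(30)/2, -20 + 10*sqrt(30)/3).
A lex Gröbner basis triangularizes the system, enabling back-substitution.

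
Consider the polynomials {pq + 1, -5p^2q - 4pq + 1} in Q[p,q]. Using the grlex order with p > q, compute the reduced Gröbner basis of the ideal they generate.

G = {p + 1, q - 1}

f_1 = pq + 1, LT = pq.
f_2 = -5p^2q - 4pq + 1, LT = p^2q.

S(f_1,f_2): lcm = p^2q. S = -4/5pq + p + 1/5.
  leading term pq: subtract (-4/5)·f_1 from -4/5pq + p + 1/5 → p + 1
  leading term p: no divisor's leading term divides it; move p to the remainder.
  leading term 1: no divisor's leading term divides it; move 1 to the remainder.
  remainder p + 1 ≠ 0; add g_3 = p + 1 to the basis.

S(f_1,g_3): lcm = pq. S = -q + 1.
  leading term q: no divisor's leading term divides it; move -q to the remainder.
  leading term 1: no divisor's leading term divides it; move 1 to the remainder.
  remainder -q + 1 ≠ 0; add g_4 = -q + 1 to the basis.

The other S-polynomials (S(f_2,g_3), S(f_1,g_4), S(f_2,g_4), S(g_3,g_4)) all reduce to 0 modulo the current basis, so we have a Gröbner basis.
Inter-reduce: drop elements whose leading term is divisible by another's, tail-reduce, and make monic.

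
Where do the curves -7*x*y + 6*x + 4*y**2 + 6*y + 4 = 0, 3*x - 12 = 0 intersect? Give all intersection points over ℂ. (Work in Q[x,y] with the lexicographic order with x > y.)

{(4, 2), (4, 7/2)}

Compute a lex Gröbner basis by Buchberger's algorithm.
f_1 = -7*x*y + 6*x + 4*y**2 + 6*y + 4, LT = x*y.
f_2 = 3*x - 12, LT = x.

S(f_1,f_2): lcm = x*y. S = -6/7*x - 4/7*y**2 + 22/7*y - 4/7.
  leading term x: subtract (-2/7)·f_2 from -6/7*x - 4/7*y**2 + 22/7*y - 4/7 → -4/7*y**2 + 22/7*y - 4
  leading term y**2: no divisor's leading term divides it; move -4/7*y**2 to the remainder.
  leading term y: no divisor's leading term divides it; move 22/7*y to the remainder.
  leading term 1: no divisor's leading term divides it; move -4 to the remainder.
  remainder -4/7*y**2 + 22/7*y - 4 ≠ 0; add h_3 = -4/7*y**2 + 22/7*y - 4 to the basis.

The other S-polynomials (S(f_1,h_3), S(f_2,h_3)) all reduce to 0 modulo the current basis, so we have a Gröbner basis.
Inter-reduce: drop elements whose leading term is divisible by another's, tail-reduce, and make monic.
Reduced Gröbner basis: {x - 4, y**2 - 11/2*y + 7}.

The lex basis is triangular: the last element involves only y. Solving y**2 - 11/2*y + 7 = 0 gives y ∈ {2, 7/2}; substituting each value into the earlier elements determines the remaining variables.
  y = 2: the earlier basis element becomes x - 4 = 0, giving x = 4 — point (4, 2).
  y = 7/2: the earlier basis element becomes x - 4 = 0, giving x = 4 — point (4, 7/2).
Check: every point annihilates each of the original generators.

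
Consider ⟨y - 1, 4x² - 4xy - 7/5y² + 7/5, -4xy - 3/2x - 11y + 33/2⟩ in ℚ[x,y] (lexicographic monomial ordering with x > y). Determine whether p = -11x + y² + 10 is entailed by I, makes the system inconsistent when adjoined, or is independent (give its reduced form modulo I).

First compute the reduced Gröbner basis of I by Buchberger's algorithm.
f_1 = y - 1, LT = y.
f_2 = 4x² - 4xy - 7/5y² + 7/5, LT = x².
f_3 = -4xy - 3/2x - 11y + 33/2, LT = xy.

S(f_1,f_3): lcm = xy. S = -11/8x - 11/4y + 33/8.
  reduce S modulo (f_1, f_2, f_3):
  remainder -11/8x + 11/8 ≠ 0; add h_4 = -11/8x + 11/8 to the basis.

The other S-polynomials (S(f_1,f_2), S(f_2,f_3), S(f_1,h_4), S(f_2,h_4), S(f_3,h_4)) all reduce to 0 modulo the current basis, so we have a Gröbner basis.
Inter-reduce: drop elements whose leading term is divisible by another's, tail-reduce, and make monic.
Reduced Gröbner basis: {x - 1, y - 1}.
Label its elements g_1 = x - 1, g_2 = y - 1.

Reduce p = -11x + y² + 10 modulo G:
  leading term x: subtract (-11)·g_1 from -11x + y² + 10 → y² - 1
  leading term y²: subtract (y)·g_2 from y² - 1 → y - 1
  leading term y: subtract (1)·g_2 from y - 1 → 0
  normal form = 0.
Since the normal form is 0, p ∈ I.

The remainder on division by a Gröbner basis is unique — it is the normal form.

-11x + y² + 10 lies in I (it reduces to 0).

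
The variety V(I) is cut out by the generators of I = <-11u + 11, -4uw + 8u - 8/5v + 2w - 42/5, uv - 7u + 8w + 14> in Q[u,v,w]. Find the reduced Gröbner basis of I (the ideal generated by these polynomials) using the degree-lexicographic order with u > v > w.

G = {u - 1, v - 1, w + 1}

f_1 = -11u + 11, LT = u.
f_2 = -4uw + 8u - 8/5v + 2w - 42/5, LT = uw.
f_3 = uv - 7u + 8w + 14, LT = uv.

S(f_1,f_2): lcm = uw. S = 2u - 2/5v - 1/2w - 21/10.
  leading term u: subtract (-2/11)·f_1 from 2u - 2/5v - 1/2w - 21/10 → -2/5v - 1/2w - 1/10
  leading term v: no divisor's leading term divides it; move -2/5v to the remainder.
  leading term w: no divisor's leading term divides it; move -1/2w to the remainder.
  leading term 1: no divisor's leading term divides it; move -1/10 to the remainder.
  remainder -2/5v - 1/2w - 1/10 ≠ 0; add g_4 = -2/5v - 1/2w - 1/10 to the basis.

S(f_1,f_3): lcm = uv. S = 7u - v - 8w - 14.
  leading term u: subtract (-7/11)·f_1 from 7u - v - 8w - 14 → -v - 8w - 7
  leading term v: subtract (5/2)·g_4 from -v - 8w - 7 → -27/4w - 27/4
  leading term w: no divisor's leading term divides it; move -27/4w to the remainder.
  leading term 1: no divisor's leading term divides it; move -27/4 to the remainder.
  remainder -27/4w - 27/4 ≠ 0; add g_5 = -27/4w - 27/4 to the basis.

The other S-polynomials (S(f_2,f_3), S(f_1,g_4), S(f_2,g_4), S(f_3,g_4), S(f_1,g_5), S(f_2,g_5), S(f_3,g_5), S(g_4,g_5)) all reduce to 0 modulo the current basis, so we have a Gröbner basis.
Inter-reduce: drop elements whose leading term is divisible by another's, tail-reduce, and make monic.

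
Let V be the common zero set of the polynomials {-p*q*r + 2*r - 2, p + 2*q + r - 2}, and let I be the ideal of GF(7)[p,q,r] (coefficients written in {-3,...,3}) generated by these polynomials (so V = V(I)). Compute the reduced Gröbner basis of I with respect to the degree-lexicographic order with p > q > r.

f_1 = -p*q*r + 2*r - 2, LT = p*q*r.
f_2 = p + 2*q + r - 2, LT = p.

S(f_1,f_2): lcm = p*q*r. S = -2*q**2*r - q*r**2 + 2*q*r - 2*r + 2.
  leading term q**2*r: no divisor's leading term divides it; move -2*q**2*r to the remainder.
  leading term q*r**2: no divisor's leading term divides it; move -q*r**2 to the remainder.
  leading term q*r: no divisor's leading term divides it; move 2*q*r to the remainder.
  leading term r: no divisor's leading term divides it; move -2*r to the remainder.
  leading term 1: no divisor's leading term divides it; move 2 to the remainder.
  remainder -2*q**2*r - q*r**2 + 2*q*r - 2*r + 2 ≠ 0; add g_3 = -2*q**2*r - q*r**2 + 2*q*r - 2*r + 2 to the basis.

The other S-polynomials (S(f_1,g_3), S(f_2,g_3)) all reduce to 0 modulo the current basis, so we have a Gröbner basis.
Inter-reduce: drop elements whose leading term is divisible by another's, tail-reduce, and make monic.

G = {q**2*r - 3*q*r**2 - q*r + r - 1, p + 2*q + r - 2}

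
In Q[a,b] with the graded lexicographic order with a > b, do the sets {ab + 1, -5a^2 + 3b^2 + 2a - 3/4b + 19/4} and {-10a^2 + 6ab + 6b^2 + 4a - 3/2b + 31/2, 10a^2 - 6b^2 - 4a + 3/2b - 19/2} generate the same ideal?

For a fixed monomial order, each ideal has a unique reduced Gröbner basis; comparing bases decides equality.
Buchberger on the first generating set:
f_1 = ab + 1, LT = ab.
f_2 = -5a^2 + 3b^2 + 2a - 3/4b + 19/4, LT = a^2.

S(f_1,f_2): lcm = a^2b. S = 3/5b^3 + 2/5ab - 3/20b^2 + a + 19/20b.
  reduce S modulo (f_1, f_2):
  remainder 3/5b^3 - 3/20b^2 + a + 19/20b - 2/5 ≠ 0; add g_3 = 3/5b^3 - 3/20b^2 + a + 19/20b - 2/5 to the basis.

The other S-polynomials (S(f_1,g_3), S(f_2,g_3)) all reduce to 0 modulo the current basis, so we have a Gröbner basis.
Inter-reduce: drop elements whose leading term is divisible by another's, tail-reduce, and make monic.
Reduced Gröbner basis: {b^3 - 1/4b^2 + 5/3a + 19/12b - 2/3, a^2 - 3/5b^2 - 2/5a + 3/20b - 19/20, ab + 1}.

Buchberger on the second generating set:
h_1 = -10a^2 + 6ab + 6b^2 + 4a - 3/2b + 31/2, LT = a^2.
h_2 = 10a^2 - 6b^2 - 4a + 3/2b - 19/2, LT = a^2.

S(h_1,h_2): lcm = a^2. S = -3/5ab - 3/5.
  reduce S modulo (h_1, h_2):
  remainder -3/5ab - 3/5 ≠ 0; add k_3 = -3/5ab - 3/5 to the basis.

S(h_1,k_3): lcm = a^2b. S = -3/5ab^2 - 3/5b^3 - 2/5ab + 3/20b^2 - a - 31/20b.
  reduce S modulo (h_1, h_2, k_3):
  remainder -3/5b^3 + 3/20b^2 - a - 19/20b + 2/5 ≠ 0; add k_4 = -3/5b^3 + 3/20b^2 - a - 19/20b + 2/5 to the basis.

The other S-polynomials (S(h_2,k_3), S(h_1,k_4), S(h_2,k_4), S(k_3,k_4)) all reduce to 0 modulo the current basis, so we have a Gröbner basis.
Inter-reduce: drop elements whose leading term is divisible by another's, tail-reduce, and make monic.
Reduced Gröbner basis: {b^3 - 1/4b^2 + 5/3a + 19/12b - 2/3, a^2 - 3/5b^2 - 2/5a + 3/20b - 19/20, ab + 1}.

The two bases agree; hence the ideals are identical.

Yes, the ideals are equal.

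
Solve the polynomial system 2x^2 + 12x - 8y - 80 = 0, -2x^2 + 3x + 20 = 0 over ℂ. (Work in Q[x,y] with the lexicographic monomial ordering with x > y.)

{(-5/2, -195/16), (4, 0)}

Compute a lex Gröbner basis by Buchberger's algorithm.
f_1 = 2x^2 + 12x - 8y - 80, LT = x^2.
f_2 = -2x^2 + 3x + 20, LT = x^2.

S(f_1,f_2): lcm = x^2. S = 15/2x - 4y - 30.
  leading term x: no divisor's leading term divides it; move 15/2x to the remainder.
  leading term y: no divisor's leading term divides it; move -4y to the remainder.
  leading term 1: no divisor's leading term divides it; move -30 to the remainder.
  remainder 15/2x - 4y - 30 ≠ 0; add h_3 = 15/2x - 4y - 30 to the basis.

S(f_1,h_3): lcm = x^2. S = 8/15xy + 10x - 4y - 40.
  leading term xy: subtract (16/225y)·h_3 from 8/15xy + 10x - 4y - 40 → 10x + 64/225y^2 - 28/15y - 40
  leading term x: subtract (4/3)·h_3 from 10x + 64/225y^2 - 28/15y - 40 → 64/225y^2 + 52/15y
  leading term y^2: no divisor's leading term divides it; move 64/225y^2 to the remainder.
  leading term y: no divisor's leading term divides it; move 52/15y to the remainder.
  remainder 64/225y^2 + 52/15y ≠ 0; add h_4 = 64/225y^2 + 52/15y to the basis.

The other S-polynomials (S(f_2,h_3), S(f_1,h_4), S(f_2,h_4), S(h_3,h_4)) all reduce to 0 modulo the current basis, so we have a Gröbner basis.
Inter-reduce: drop elements whose leading term is divisible by another's, tail-reduce, and make monic.
Reduced Gröbner basis: {x - 8/15y - 4, y^2 + 195/16y}.

Elimination: the polynomial y^2 + 195/16y lies in the elimination ideal for y, so y ∈ {-195/16, 0}. For each such y, the remaining basis elements (now univariate) give the rest of the solution.
  y = -195/16: the earlier basis element becomes x + 5/2 = 0, giving x = -5/2 — point (-5/2, -195/16).
  y = 0: the earlier basis element becomes x - 4 = 0, giving x = 4 — point (4, 0).
Each listed point satisfies every original equation (direct substitution).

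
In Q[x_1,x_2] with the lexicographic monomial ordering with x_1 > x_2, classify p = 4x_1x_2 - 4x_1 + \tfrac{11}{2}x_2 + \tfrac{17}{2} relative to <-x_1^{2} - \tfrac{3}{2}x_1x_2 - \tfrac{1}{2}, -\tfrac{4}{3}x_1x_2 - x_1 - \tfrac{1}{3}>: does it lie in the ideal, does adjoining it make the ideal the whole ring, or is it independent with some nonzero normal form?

Adjoining 4x_1x_2 - 4x_1 + \tfrac{11}{2}x_2 + \tfrac{17}{2} makes the ideal the whole ring: the system is inconsistent.

First compute the reduced Gröbner basis of I by Buchberger's algorithm.
f_1 = -x_1^{2} - \tfrac{3}{2}x_1x_2 - \tfrac{1}{2}, LT = x_1^{2}.
f_2 = -\tfrac{4}{3}x_1x_2 - x_1 - \tfrac{1}{3}, LT = x_1x_2.

S(f_1,f_2): lcm = x_1^{2}x_2. S = -\tfrac{3}{4}x_1^{2} + \tfrac{3}{2}x_1x_2^{2} - \tfrac{1}{4}x_1 + \tfrac{1}{2}x_2.
  reduce S modulo (f_1, f_2):
  remainder -\tfrac{1}{4}x_1 + \tfrac{1}{8}x_2 + \tfrac{3}{8} ≠ 0; add h_3 = -\tfrac{1}{4}x_1 + \tfrac{1}{8}x_2 + \tfrac{3}{8} to the basis.

S(f_2,h_3): lcm = x_1x_2. S = \tfrac{3}{4}x_1 + \tfrac{1}{2}x_2^{2} + \tfrac{3}{2}x_2 + \tfrac{1}{4}.
  reduce S modulo (f_1, f_2, h_3):
  remainder \tfrac{1}{2}x_2^{2} + \tfrac{15}{8}x_2 + \tfrac{11}{8} ≠ 0; add h_4 = \tfrac{1}{2}x_2^{2} + \tfrac{15}{8}x_2 + \tfrac{11}{8} to the basis.

The other S-polynomials (S(f_1,h_3), S(f_1,h_4), S(f_2,h_4), S(h_3,h_4)) all reduce to 0 modulo the current basis, so we have a Gröbner basis.
Inter-reduce: drop elements whose leading term is divisible by another's, tail-reduce, and make monic.
Reduced Gröbner basis: {x_1 - \tfrac{1}{2}x_2 - \tfrac{3}{2}, x_2^{2} + \tfrac{15}{4}x_2 + \tfrac{11}{4}}.
Label its elements g_1 = x_1 - \tfrac{1}{2}x_2 - \tfrac{3}{2}, g_2 = x_2^{2} + \tfrac{15}{4}x_2 + \tfrac{11}{4}.

Reduce p = 4x_1x_2 - 4x_1 + \tfrac{11}{2}x_2 + \tfrac{17}{2} modulo G:
  leading term x_1x_2: subtract (4x_2)·g_1 from 4x_1x_2 - 4x_1 + \tfrac{11}{2}x_2 + \tfrac{17}{2} → -4x_1 + 2x_2^{2} + \tfrac{23}{2}x_2 + \tfrac{17}{2}
  leading term x_1: subtract (-4)·g_1 from -4x_1 + 2x_2^{2} + \tfrac{23}{2}x_2 + \tfrac{17}{2} → 2x_2^{2} + \tfrac{19}{2}x_2 + \tfrac{5}{2}
  leading term x_2^{2}: subtract (2)·g_2 from 2x_2^{2} + \tfrac{19}{2}x_2 + \tfrac{5}{2} → 2x_2 - 3
  leading term x_2: no divisor's leading term divides it; move 2x_2 to the remainder.
  leading term 1: no divisor's leading term divides it; move -3 to the remainder.
  normal form = 2x_2 - 3.
The normal form is nonzero, so p ∉ I. Since p minus its normal form lies in I, I + (p) = I + (r) where r = 2x_2 - 3; decide whether this ideal is the whole ring.
Run Buchberger on G together with r (pairs among the g_i already reduce to 0 since G is a Gröbner basis):
g_1 = x_1 - \tfrac{1}{2}x_2 - \tfrac{3}{2}, LT = x_1.
g_2 = x_2^{2} + \tfrac{15}{4}x_2 + \tfrac{11}{4}, LT = x_2^{2}.
r = 2x_2 - 3, LT = x_2.

S(g_2,r): lcm = x_2^{2}. S = \tfrac{21}{4}x_2 + \tfrac{11}{4}.
  reduce S modulo (g_1, g_2, r):
  remainder \tfrac{85}{8} ≠ 0; add m_4 = \tfrac{85}{8} to the basis.

The other S-polynomials (S(g_1,g_2), S(g_1,r), S(g_1,m_4), S(g_2,m_4), S(r,m_4)) all reduce to 0 modulo the current basis, so we have a Gröbner basis.
Inter-reduce: drop elements whose leading term is divisible by another's, tail-reduce, and make monic.
Reduced Gröbner basis: {1}.
The reduced Gröbner basis of I + (p) is {1}: the ideal is the whole ring, so the enlarged system has no common solution — adjoining p is inconsistent.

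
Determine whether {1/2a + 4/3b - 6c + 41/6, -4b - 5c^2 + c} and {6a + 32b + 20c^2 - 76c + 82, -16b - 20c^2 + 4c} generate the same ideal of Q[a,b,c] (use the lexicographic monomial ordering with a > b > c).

Equality of ideals is decidable: compute both reduced Gröbner bases (unique for the ordering) and check whether they agree.
Buchberger on the first generating set:
f_1 = 1/2a + 4/3b - 6c + 41/6, LT = a.
f_2 = -4b - 5c^2 + c, LT = b.

The S-polynomials (S(f_1,f_2)) all reduce to 0 modulo the current basis, so we have a Gröbner basis.
Inter-reduce: drop elements whose leading term is divisible by another's, tail-reduce, and make monic.
Reduced Gröbner basis: {a - 10/3c^2 - 34/3c + 41/3, b + 5/4c^2 - 1/4c}.

Buchberger on the second generating set:
h_1 = 6a + 32b + 20c^2 - 76c + 82, LT = a.
h_2 = -16b - 20c^2 + 4c, LT = b.

The S-polynomials (S(h_1,h_2)) all reduce to 0 modulo the current basis, so we have a Gröbner basis.
Inter-reduce: drop elements whose leading term is divisible by another's, tail-reduce, and make monic.
Reduced Gröbner basis: {a - 10/3c^2 - 34/3c + 41/3, b + 5/4c^2 - 1/4c}.

The two bases agree; hence the ideals are identical.

Yes, the ideals are equal.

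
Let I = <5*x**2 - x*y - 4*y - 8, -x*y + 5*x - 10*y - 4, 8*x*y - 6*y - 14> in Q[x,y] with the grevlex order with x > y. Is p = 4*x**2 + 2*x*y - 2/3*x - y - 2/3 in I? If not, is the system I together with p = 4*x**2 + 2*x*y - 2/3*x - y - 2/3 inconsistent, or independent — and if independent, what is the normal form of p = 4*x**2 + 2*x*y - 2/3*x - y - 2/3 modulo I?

Adjoining 4*x**2 + 2*x*y - 2/3*x - y - 2/3 makes the ideal the whole ring: the system is inconsistent.

First compute the reduced Gröbner basis of I by Buchberger's algorithm.
f_1 = 5*x**2 - x*y - 4*y - 8, LT = x**2.
f_2 = -x*y + 5*x - 10*y - 4, LT = x*y.
f_3 = 8*x*y - 6*y - 14, LT = x*y.

S(f_1,f_2): lcm = x**2*y. S = -1/5*x*y**2 + 5*x**2 - 10*x*y - 4/5*y**2 - 4*x - 8/5*y.
  leading term x*y**2: subtract (1/5*y)·f_2 from -1/5*x*y**2 + 5*x**2 - 10*x*y - 4/5*y**2 - 4*x - 8/5*y → 5*x**2 - 11*x*y + 6/5*y**2 - 4*x - 4/5*y
  leading term x**2: subtract (1)·f_1 from 5*x**2 - 11*x*y + 6/5*y**2 - 4*x - 4/5*y → -10*x*y + 6/5*y**2 - 4*x + 16/5*y + 8
  leading term x*y: subtract (10)·f_2 from -10*x*y + 6/5*y**2 - 4*x + 16/5*y + 8 → 6/5*y**2 - 54*x + 516/5*y + 48
  leading term y**2: no divisor's leading term divides it; move 6/5*y**2 to the remainder.
  leading term x: no divisor's leading term divides it; move -54*x to the remainder.
  leading term y: no divisor's leading term divides it; move 516/5*y to the remainder.
  leading term 1: no divisor's leading term divides it; move 48 to the remainder.
  remainder 6/5*y**2 - 54*x + 516/5*y + 48 ≠ 0; add h_4 = 6/5*y**2 - 54*x + 516/5*y + 48 to the basis.

S(f_1,f_3): lcm = x**2*y. S = -1/5*x*y**2 + 3/4*x*y - 4/5*y**2 + 7/4*x - 8/5*y.
  leading term x*y**2: subtract (1/5*y)·f_2 from -1/5*x*y**2 + 3/4*x*y - 4/5*y**2 + 7/4*x - 8/5*y → -1/4*x*y + 6/5*y**2 + 7/4*x - 4/5*y
  leading term x*y: subtract (1/4)·f_2 from -1/4*x*y + 6/5*y**2 + 7/4*x - 4/5*y → 6/5*y**2 + 1/2*x + 17/10*y + 1
  leading term y**2: subtract (1)·h_4 from 6/5*y**2 + 1/2*x + 17/10*y + 1 → 109/2*x - 203/2*y - 47
  leading term x: no divisor's leading term divides it; move 109/2*x to the remainder.
  leading term y: no divisor's leading term divides it; move -203/2*y to the remainder.
  leading term 1: no divisor's leading term divides it; move -47 to the remainder.
  remainder 109/2*x - 203/2*y - 47 ≠ 0; add h_5 = 109/2*x - 203/2*y - 47 to the basis.

S(f_2,f_3): lcm = x*y. S = -5*x + 43/4*y + 23/4.
  leading term x: subtract (-10/109)·h_5 from -5*x + 43/4*y + 23/4 → 627/436*y + 627/436
  leading term y: no divisor's leading term divides it; move 627/436*y to the remainder.
  leading term 1: no divisor's leading term divides it; move 627/436 to the remainder.
  remainder 627/436*y + 627/436 ≠ 0; add h_6 = 627/436*y + 627/436 to the basis.

The other S-polynomials (S(f_1,h_4), S(f_2,h_4), S(f_3,h_4), S(f_1,h_5), S(f_2,h_5), S(f_3,h_5), S(h_4,h_5), S(f_1,h_6), S(f_2,h_6), S(f_3,h_6), S(h_4,h_6), S(h_5,h_6)) all reduce to 0 modulo the current basis, so we have a Gröbner basis.
Inter-reduce: drop elements whose leading term is divisible by another's, tail-reduce, and make monic.
Reduced Gröbner basis: {x + 1, y + 1}.
Label its elements g_1 = x + 1, g_2 = y + 1.

Reduce p = 4*x**2 + 2*x*y - 2/3*x - y - 2/3 modulo G:
  leading term x**2: subtract (4*x)·g_1 from 4*x**2 + 2*x*y - 2/3*x - y - 2/3 → 2*x*y - 14/3*x - y - 2/3
  leading term x*y: subtract (2*y)·g_1 from 2*x*y - 14/3*x - y - 2/3 → -14/3*x - 3*y - 2/3
  leading term x: subtract (-14/3)·g_1 from -14/3*x - 3*y - 2/3 → -3*y + 4
  leading term y: subtract (-3)·g_2 from -3*y + 4 → 7
  leading term 1: no divisor's leading term divides it; move 7 to the remainder.
  normal form = 7.
The normal form is nonzero, so p ∉ I. Since p minus its normal form lies in I, I + (p) = I + (r) where r = 7; decide whether this ideal is the whole ring.
Here r = 7 is a nonzero constant, hence a unit: 1 ∈ I + (p), the Gröbner basis of I + (p) is {1}, and the enlarged system has no common solution — adjoining p is inconsistent.

Ideal membership is decidable via reduction modulo a Gröbner basis.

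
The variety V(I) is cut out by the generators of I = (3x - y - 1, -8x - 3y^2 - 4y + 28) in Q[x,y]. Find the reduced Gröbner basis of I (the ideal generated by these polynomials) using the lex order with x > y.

G = {x - 1/3y - 1/3, y^2 + 20/9y - 76/9}

f_1 = 3x - y - 1, LT = x.
f_2 = -8x - 3y^2 - 4y + 28, LT = x.

S(f_1,f_2): lcm = x. S = -3/8y^2 - 5/6y + 19/6.
  reduce S modulo (f_1, f_2):
  remainder -3/8y^2 - 5/6y + 19/6 ≠ 0; add g_3 = -3/8y^2 - 5/6y + 19/6 to the basis.

The other S-polynomials (S(f_1,g_3), S(f_2,g_3)) all reduce to 0 modulo the current basis, so we have a Gröbner basis.
Inter-reduce: drop elements whose leading term is divisible by another's, tail-reduce, and make monic.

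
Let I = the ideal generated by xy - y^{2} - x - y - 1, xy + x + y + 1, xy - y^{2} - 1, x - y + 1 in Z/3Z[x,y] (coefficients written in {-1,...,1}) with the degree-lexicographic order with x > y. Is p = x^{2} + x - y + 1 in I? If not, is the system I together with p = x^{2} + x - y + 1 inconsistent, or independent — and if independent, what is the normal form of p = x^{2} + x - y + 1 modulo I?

First compute the reduced Gröbner basis of I by Buchberger's algorithm.
f_1 = xy - y^{2} - x - y - 1, LT = xy.
f_2 = xy + x + y + 1, LT = xy.
f_3 = xy - y^{2} - 1, LT = xy.
f_4 = x - y + 1, LT = x.

S(f_1,f_2): lcm = xy. S = -y^{2} + x + y + 1.
  reduce S modulo (f_1, f_2, f_3, f_4):
  remainder -y^{2} - y ≠ 0; add h_5 = -y^{2} - y to the basis.

S(f_1,f_3): lcm = xy. S = -x - y.
  reduce S modulo (f_1, f_2, f_3, f_4, h_5):
  remainder y + 1 ≠ 0; add h_6 = y + 1 to the basis.

The other S-polynomials (S(f_1,f_4), S(f_2,f_3), S(f_2,f_4), S(f_3,f_4), S(f_1,h_5), S(f_2,h_5), S(f_3,h_5), S(f_4,h_5), S(f_1,h_6), S(f_2,h_6), S(f_3,h_6), S(f_4,h_6), S(h_5,h_6)) all reduce to 0 modulo the current basis, so we have a Gröbner basis.
Inter-reduce: drop elements whose leading term is divisible by another's, tail-reduce, and make monic.
Reduced Gröbner basis: {x - 1, y + 1}.
Label its elements g_1 = x - 1, g_2 = y + 1.

Reduce p = x^{2} + x - y + 1 modulo G:
  leading term x^{2}: subtract (x)·g_1 from x^{2} + x - y + 1 → -x - y + 1
  leading term x: subtract (-1)·g_1 from -x - y + 1 → -y
  leading term y: subtract (-1)·g_2 from -y → 1
  leading term 1: no divisor's leading term divides it; move 1 to the remainder.
  normal form = 1.
The normal form is nonzero, so p ∉ I. Since p minus its normal form lies in I, I + (p) = I + (r) where r = 1; decide whether this ideal is the whole ring.
Here r = 1 is a nonzero constant, hence a unit: 1 ∈ I + (p), the Gröbner basis of I + (p) is {1}, and the enlarged system has no common solution — adjoining p is inconsistent.

The remainder on division by a Gröbner basis is unique — it is the normal form.

Adjoining x^{2} + x - y + 1 makes the ideal the whole ring: the system is inconsistent.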